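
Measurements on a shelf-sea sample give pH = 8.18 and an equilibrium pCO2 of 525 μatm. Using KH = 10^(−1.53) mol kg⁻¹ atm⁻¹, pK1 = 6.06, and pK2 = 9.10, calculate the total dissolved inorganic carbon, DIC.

[CO2*] = KH · pCO2 = 10^(−1.53) × 525×10^-6 = 1.549×10^-5 mol/kg
α₀ = 1/(1 + K1/[H⁺] + K1K2/[H⁺]²) = 1/(1 + 10^+2.12 + 10^+1.20) = 0.006726
DIC = [CO2*]/α₀ = 1.549×10^-5 / 0.006726 = 2.30 mmol/kg

DIC = 2.30 mmol/kg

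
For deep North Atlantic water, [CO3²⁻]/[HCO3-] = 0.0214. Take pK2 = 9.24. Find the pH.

From K2 = [H⁺][CO3²⁻]/[HCO3-]:  pH = pK2 + log₁₀([CO3²⁻]/[HCO3-])
log₁₀(0.0214) = -1.670
pH = 9.24 + (-1.670) = 7.57

pH = 7.57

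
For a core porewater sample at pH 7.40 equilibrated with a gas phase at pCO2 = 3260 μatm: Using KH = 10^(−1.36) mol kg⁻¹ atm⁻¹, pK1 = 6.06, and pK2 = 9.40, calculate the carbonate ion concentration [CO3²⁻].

[CO2*] = KH · pCO2 = 10^(−1.36) × 3260×10^-6 = 1.423×10^-4 mol/kg
α₀ = 1/(1 + K1/[H⁺] + K1K2/[H⁺]²) = 1/(1 + 10^+1.34 + 10^-0.66) = 0.04330
DIC = [CO2*]/α₀ = 1.423×10^-4 / 0.04330 = 3.287 mmol/kg
[CO3²⁻] = α₂·DIC; α₂ = 0.009472, so [CO3²⁻] = 0.009472 × 3.287 = 0.0311 mmol/kg

[CO3²⁻] = 0.0311 mmol/kg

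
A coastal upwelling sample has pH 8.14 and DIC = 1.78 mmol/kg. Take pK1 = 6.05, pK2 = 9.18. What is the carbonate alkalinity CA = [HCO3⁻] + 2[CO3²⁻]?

CA = [HCO3⁻] + 2[CO3²⁻] = (α₁ + 2α₂)·DIC
At pH 8.14: [H⁺]/K1 = 10^-2.09 = 0.0081283, K2/[H⁺] = 10^-1.04 = 0.091201
α₁ = 1/(1 + 0.0081283 + 0.091201) = 1/1.0993 = 0.9096; α₂ = α₁·K2/[H⁺] = 0.08296
α₁ + 2α₂ = 1.0756
CA = 1.0756 × 1.78 = 1.91 mmol/kg

CA = 1.91 mmol/kg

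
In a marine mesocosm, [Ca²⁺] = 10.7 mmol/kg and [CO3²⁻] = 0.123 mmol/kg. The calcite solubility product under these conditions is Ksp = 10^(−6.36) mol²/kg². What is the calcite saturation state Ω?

Ω = 3.02

Ksp = 10^(−6.36) = 4.365×10^-7
Ω = [Ca²⁺][CO3²⁻]/Ksp = (10.7×10^-3)(0.123×10^-3) / 4.365×10^-7 = 3.02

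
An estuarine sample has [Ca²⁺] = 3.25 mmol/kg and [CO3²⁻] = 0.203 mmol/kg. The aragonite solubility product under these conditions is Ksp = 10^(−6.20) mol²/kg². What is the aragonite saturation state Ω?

Ksp = 10^(−6.20) = 6.310×10^-7
Ω = [Ca²⁺][CO3²⁻]/Ksp = (3.25×10^-3)(0.203×10^-3) / 6.310×10^-7 = 1.05

Ω = 1.05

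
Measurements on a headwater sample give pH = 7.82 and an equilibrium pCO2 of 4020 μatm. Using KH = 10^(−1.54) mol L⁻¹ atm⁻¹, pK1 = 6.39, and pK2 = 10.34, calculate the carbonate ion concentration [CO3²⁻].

[CO2*] = KH · pCO2 = 10^(−1.54) × 4020×10^-6 = 1.159×10^-4 mol/L
α₀ = 1/(1 + K1/[H⁺] + K1K2/[H⁺]²) = 1/(1 + 10^+1.43 + 10^-1.09) = 0.03572
DIC = [CO2*]/α₀ = 1.159×10^-4 / 0.03572 = 3.246 mmol/L
[CO3²⁻] = α₂·DIC; α₂ = 0.002903, so [CO3²⁻] = 0.002903 × 3.246 = 0.00942 mmol/L = 9.42 μmol/L

[CO3²⁻] = 9.42 μmol/L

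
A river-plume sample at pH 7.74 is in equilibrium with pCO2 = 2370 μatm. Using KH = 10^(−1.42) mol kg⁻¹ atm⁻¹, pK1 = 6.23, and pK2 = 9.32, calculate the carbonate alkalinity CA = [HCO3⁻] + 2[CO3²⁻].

CA = 3.07 mmol/kg

[CO2*] = KH · pCO2 = 10^(−1.42) × 2370×10^-6 = 9.010×10^-5 mol/kg
α₀ = 1/(1 + K1/[H⁺] + K1K2/[H⁺]²) = 1/(1 + 10^+1.51 + 10^-0.07) = 0.02923
DIC = [CO2*]/α₀ = 9.010×10^-5 / 0.02923 = 3.083 mmol/kg
CA = (α₁ + 2α₂)·DIC = (0.9459 + 2×0.02488) × 3.083 = 3.07 mmol/kg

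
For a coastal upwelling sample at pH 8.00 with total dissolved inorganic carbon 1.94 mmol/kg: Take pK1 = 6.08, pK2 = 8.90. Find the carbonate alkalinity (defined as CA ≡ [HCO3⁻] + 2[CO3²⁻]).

CA = [HCO3⁻] + 2[CO3²⁻] = (α₁ + 2α₂)·DIC
At pH 8.00: [H⁺]/K1 = 10^-1.92 = 0.012023, K2/[H⁺] = 10^-0.90 = 0.12589
α₁ = 1/(1 + 0.012023 + 0.12589) = 1/1.1379 = 0.8788; α₂ = α₁·K2/[H⁺] = 0.1106
α₁ + 2α₂ = 1.1001
CA = 1.1001 × 1.94 = 2.13 mmol/kg

CA = 2.13 mmol/kg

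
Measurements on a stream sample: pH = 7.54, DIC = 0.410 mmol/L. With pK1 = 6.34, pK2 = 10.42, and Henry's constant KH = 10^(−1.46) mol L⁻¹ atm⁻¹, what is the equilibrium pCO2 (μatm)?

pCO2 = 701 μatm

α₀ = 1 / (1 + K1/[H⁺] + K1K2/[H⁺]²) = 1 / (1 + 10^+1.20 + 10^-1.68)
   = 1 / (1 + 15.849 + 0.020893) = 1/16.870 = 0.05928
[CO2*] = α₀ × DIC = 0.05928 × 0.410 = 0.02430 mmol/L
pCO2 = [CO2*]/KH = 2.430×10^-5 / 3.467×10^-2 = 701 μatm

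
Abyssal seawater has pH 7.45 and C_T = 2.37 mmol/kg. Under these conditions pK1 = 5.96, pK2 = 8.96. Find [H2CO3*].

[CO2*] = 0.0721 mmol/kg

α₀ = 1 / (1 + K1/[H⁺] + K1K2/[H⁺]²) = 1 / (1 + 10^+1.49 + 10^-0.02)
   = 1 / (1 + 30.903 + 0.95499) = 1/32.858 = 0.03043
[CO2*] = α₀ × DIC = 0.03043 × 2.37 = 0.0721 mmol/kg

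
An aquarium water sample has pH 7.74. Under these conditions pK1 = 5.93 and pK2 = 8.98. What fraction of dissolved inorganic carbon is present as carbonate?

α₂ = 0.0536

α₂ = 1 / (1 + [H⁺]/K2 + [H⁺]²/(K1K2)) = 1 / (1 + 10^+1.24 + 10^-0.57)
   = 1 / (1 + 17.378 + 0.26915) = 1/18.647 = 0.05363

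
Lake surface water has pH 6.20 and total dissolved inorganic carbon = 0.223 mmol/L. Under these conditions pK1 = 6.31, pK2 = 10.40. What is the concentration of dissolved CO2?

α₀ = 1 / (1 + K1/[H⁺] + K1K2/[H⁺]²) = 1 / (1 + 10^-0.11 + 10^-4.31)
   = 1 / (1 + 0.77625 + 4.8978×10^-5) = 1/1.7763 = 0.5630
[CO2*] = α₀ × DIC = 0.5630 × 0.223 = 0.126 mmol/L

[CO2*] = 0.126 mmol/L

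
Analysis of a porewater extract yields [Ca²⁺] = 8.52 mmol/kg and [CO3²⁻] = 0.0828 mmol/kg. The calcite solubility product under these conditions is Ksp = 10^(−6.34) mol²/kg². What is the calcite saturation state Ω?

Ksp = 10^(−6.34) = 4.571×10^-7
Ω = [Ca²⁺][CO3²⁻]/Ksp = (8.52×10^-3)(0.0828×10^-3) / 4.571×10^-7 = 1.54

Ω = 1.54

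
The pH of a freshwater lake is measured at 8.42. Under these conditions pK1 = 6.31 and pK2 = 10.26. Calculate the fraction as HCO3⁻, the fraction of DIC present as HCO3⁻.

α₁ = 1 / (1 + [H⁺]/K1 + K2/[H⁺]) = 1 / (1 + 10^-2.11 + 10^-1.84)
   = 1 / (1 + 0.0077625 + 0.014454) = 1/1.0222 = 0.9783

α₁ = 0.978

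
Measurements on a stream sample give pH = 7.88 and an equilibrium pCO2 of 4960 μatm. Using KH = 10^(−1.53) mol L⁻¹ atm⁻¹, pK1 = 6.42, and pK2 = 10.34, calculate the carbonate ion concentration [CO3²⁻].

[CO3²⁻] = 14.6 μmol/L

[CO2*] = KH · pCO2 = 10^(−1.53) × 4960×10^-6 = 1.464×10^-4 mol/L
α₀ = 1/(1 + K1/[H⁺] + K1K2/[H⁺]²) = 1/(1 + 10^+1.46 + 10^-1.00) = 0.03340
DIC = [CO2*]/α₀ = 1.464×10^-4 / 0.03340 = 4.383 mmol/L
[CO3²⁻] = α₂·DIC; α₂ = 0.003340, so [CO3²⁻] = 0.003340 × 4.383 = 0.0146 mmol/L = 14.6 μmol/L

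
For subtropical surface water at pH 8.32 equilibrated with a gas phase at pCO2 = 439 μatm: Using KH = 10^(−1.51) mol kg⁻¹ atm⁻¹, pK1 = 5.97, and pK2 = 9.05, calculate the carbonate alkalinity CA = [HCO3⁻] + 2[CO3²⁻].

CA = 4.17 mmol/kg

[CO2*] = KH · pCO2 = 10^(−1.51) × 439×10^-6 = 1.357×10^-5 mol/kg
α₀ = 1/(1 + K1/[H⁺] + K1K2/[H⁺]²) = 1/(1 + 10^+2.35 + 10^+1.62) = 0.003752
DIC = [CO2*]/α₀ = 1.357×10^-5 / 0.003752 = 3.616 mmol/kg
CA = (α₁ + 2α₂)·DIC = (0.8399 + 2×0.1564) × 3.616 = 4.17 mmol/kg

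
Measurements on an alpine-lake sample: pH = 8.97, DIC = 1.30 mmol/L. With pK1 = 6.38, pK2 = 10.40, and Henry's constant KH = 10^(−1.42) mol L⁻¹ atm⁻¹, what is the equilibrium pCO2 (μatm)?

α₀ = 1 / (1 + K1/[H⁺] + K1K2/[H⁺]²) = 1 / (1 + 10^+2.59 + 10^+1.16)
   = 1 / (1 + 389.05 + 14.454) = 1/404.50 = 0.002472
[CO2*] = α₀ × DIC = 0.002472 × 1.30 = 0.003214 mmol/L = 3.214 μmol/L
pCO2 = [CO2*]/KH = 3.214×10^-6 / 3.802×10^-2 = 84.5 μatm

pCO2 = 84.5 μatm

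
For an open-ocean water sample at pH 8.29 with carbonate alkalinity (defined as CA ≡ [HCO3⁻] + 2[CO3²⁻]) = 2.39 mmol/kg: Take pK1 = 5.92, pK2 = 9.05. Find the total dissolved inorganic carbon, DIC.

CA = [HCO3⁻] + 2[CO3²⁻] = (α₁ + 2α₂)·DIC
At pH 8.29: [H⁺]/K1 = 10^-2.37 = 0.0042658, K2/[H⁺] = 10^-0.76 = 0.17378
α₁ = 1/(1 + 0.0042658 + 0.17378) = 1/1.1780 = 0.8489; α₂ = α₁·K2/[H⁺] = 0.1475
α₁ + 2α₂ = 1.1439
DIC = CA / (α₁ + 2α₂) = 2.39 / 1.1439 = 2.09 mmol/kg

DIC = 2.09 mmol/kg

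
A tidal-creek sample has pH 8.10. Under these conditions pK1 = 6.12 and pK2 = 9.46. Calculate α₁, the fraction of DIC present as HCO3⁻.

α₁ = 0.949

α₁ = 1 / (1 + [H⁺]/K1 + K2/[H⁺]) = 1 / (1 + 10^-1.98 + 10^-1.36)
   = 1 / (1 + 0.010471 + 0.043652) = 1/1.0541 = 0.9487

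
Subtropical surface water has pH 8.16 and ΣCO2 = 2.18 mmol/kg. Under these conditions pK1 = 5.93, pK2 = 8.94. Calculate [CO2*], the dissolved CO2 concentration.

[CO2*] = 11.0 μmol/kg

α₀ = 1 / (1 + K1/[H⁺] + K1K2/[H⁺]²) = 1 / (1 + 10^+2.23 + 10^+1.45)
   = 1 / (1 + 169.82 + 28.184) = 1/199.01 = 0.005025
[CO2*] = α₀ × DIC = 0.005025 × 2.18 = 0.0110 mmol/kg = 11.0 μmol/kg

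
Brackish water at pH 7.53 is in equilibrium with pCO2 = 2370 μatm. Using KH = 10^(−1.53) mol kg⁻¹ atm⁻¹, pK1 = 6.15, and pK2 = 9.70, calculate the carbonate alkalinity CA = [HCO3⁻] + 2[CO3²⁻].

[CO2*] = KH · pCO2 = 10^(−1.53) × 2370×10^-6 = 6.994×10^-5 mol/kg
α₀ = 1/(1 + K1/[H⁺] + K1K2/[H⁺]²) = 1/(1 + 10^+1.38 + 10^-0.79) = 0.03976
DIC = [CO2*]/α₀ = 6.994×10^-5 / 0.03976 = 1.759 mmol/kg
CA = (α₁ + 2α₂)·DIC = (0.9538 + 2×0.006448) × 1.759 = 1.70 mmol/kg

CA = 1.70 mmol/kg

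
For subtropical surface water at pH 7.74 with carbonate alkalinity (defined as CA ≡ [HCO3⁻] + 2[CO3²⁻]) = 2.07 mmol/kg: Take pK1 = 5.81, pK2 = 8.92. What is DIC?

DIC = 1.97 mmol/kg

CA = [HCO3⁻] + 2[CO3²⁻] = (α₁ + 2α₂)·DIC
At pH 7.74: [H⁺]/K1 = 10^-1.93 = 0.011749, K2/[H⁺] = 10^-1.18 = 0.066069
α₁ = 1/(1 + 0.011749 + 0.066069) = 1/1.0778 = 0.9278; α₂ = α₁·K2/[H⁺] = 0.06130
α₁ + 2α₂ = 1.0504
DIC = CA / (α₁ + 2α₂) = 2.07 / 1.0504 = 1.97 mmol/kg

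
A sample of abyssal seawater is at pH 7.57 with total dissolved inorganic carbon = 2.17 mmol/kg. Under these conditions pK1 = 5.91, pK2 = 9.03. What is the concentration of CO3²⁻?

α₂ = 1 / (1 + [H⁺]/K2 + [H⁺]²/(K1K2)) = 1 / (1 + 10^+1.46 + 10^-0.20)
   = 1 / (1 + 28.840 + 0.63096) = 1/30.471 = 0.03282
[CO3²⁻] = α₂ × DIC = 0.03282 × 2.17 = 0.0712 mmol/kg

[CO3²⁻] = 0.0712 mmol/kg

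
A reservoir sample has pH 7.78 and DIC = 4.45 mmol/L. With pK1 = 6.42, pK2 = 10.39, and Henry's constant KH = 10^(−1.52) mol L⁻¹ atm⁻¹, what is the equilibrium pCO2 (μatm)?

pCO2 = 6150 μatm

α₀ = 1 / (1 + K1/[H⁺] + K1K2/[H⁺]²) = 1 / (1 + 10^+1.36 + 10^-1.25)
   = 1 / (1 + 22.909 + 0.056234) = 1/23.965 = 0.04173
[CO2*] = α₀ × DIC = 0.04173 × 4.45 = 0.1857 mmol/L
pCO2 = [CO2*]/KH = 1.857×10^-4 / 3.020×10^-2 = 6150 μatm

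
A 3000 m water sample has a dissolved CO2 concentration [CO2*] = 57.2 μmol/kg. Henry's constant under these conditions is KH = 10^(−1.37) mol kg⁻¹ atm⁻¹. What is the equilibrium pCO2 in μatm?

KH = 10^(−1.37) = 4.266×10^-2 mol kg⁻¹ atm⁻¹
pCO2 = [CO2*]/KH = 57.2×10^-6 / 4.266×10^-2 = 1.34×10^-3 atm = 1340 μatm

pCO2 = 1340 μatm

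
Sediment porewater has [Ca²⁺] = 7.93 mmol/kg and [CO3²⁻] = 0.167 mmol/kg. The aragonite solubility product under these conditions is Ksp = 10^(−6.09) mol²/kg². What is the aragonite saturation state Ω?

Ω = 1.63

Ksp = 10^(−6.09) = 8.128×10^-7
Ω = [Ca²⁺][CO3²⁻]/Ksp = (7.93×10^-3)(0.167×10^-3) / 8.128×10^-7 = 1.63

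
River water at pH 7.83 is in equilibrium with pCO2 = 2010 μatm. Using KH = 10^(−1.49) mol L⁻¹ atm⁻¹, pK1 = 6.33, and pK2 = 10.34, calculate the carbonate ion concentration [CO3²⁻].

[CO3²⁻] = 6.36 μmol/L

[CO2*] = KH · pCO2 = 10^(−1.49) × 2010×10^-6 = 6.504×10^-5 mol/L
α₀ = 1/(1 + K1/[H⁺] + K1K2/[H⁺]²) = 1/(1 + 10^+1.50 + 10^-1.01) = 0.03056
DIC = [CO2*]/α₀ = 6.504×10^-5 / 0.03056 = 2.128 mmol/L
[CO3²⁻] = α₂·DIC; α₂ = 0.002987, so [CO3²⁻] = 0.002987 × 2.128 = 0.00636 mmol/L = 6.36 μmol/L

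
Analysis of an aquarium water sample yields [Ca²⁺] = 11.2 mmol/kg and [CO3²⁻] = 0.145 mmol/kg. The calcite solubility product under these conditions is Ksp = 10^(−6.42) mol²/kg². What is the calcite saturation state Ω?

Ksp = 10^(−6.42) = 3.802×10^-7
Ω = [Ca²⁺][CO3²⁻]/Ksp = (11.2×10^-3)(0.145×10^-3) / 3.802×10^-7 = 4.27

Ω = 4.27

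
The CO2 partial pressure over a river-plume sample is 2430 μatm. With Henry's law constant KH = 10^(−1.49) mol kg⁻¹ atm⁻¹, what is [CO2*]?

[CO2*] = 78.6 μmol/kg

KH = 10^(−1.49) = 3.236×10^-2 mol kg⁻¹ atm⁻¹
[CO2*] = KH · pCO2 = 3.236×10^-2 × 2430×10^-6 atm = 7.86×10^-5 mol/kg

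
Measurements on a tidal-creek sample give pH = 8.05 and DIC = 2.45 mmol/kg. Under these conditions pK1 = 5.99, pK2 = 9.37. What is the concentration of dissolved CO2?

α₀ = 1 / (1 + K1/[H⁺] + K1K2/[H⁺]²) = 1 / (1 + 10^+2.06 + 10^+0.74)
   = 1 / (1 + 114.82 + 5.4954) = 1/121.31 = 0.008243
[CO2*] = α₀ × DIC = 0.008243 × 2.45 = 0.0202 mmol/kg

[CO2*] = 0.0202 mmol/kg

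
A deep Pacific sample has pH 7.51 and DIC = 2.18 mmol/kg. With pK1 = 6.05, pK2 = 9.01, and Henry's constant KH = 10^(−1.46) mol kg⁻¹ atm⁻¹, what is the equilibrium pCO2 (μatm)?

pCO2 = 2040 μatm

α₀ = 1 / (1 + K1/[H⁺] + K1K2/[H⁺]²) = 1 / (1 + 10^+1.46 + 10^-0.04)
   = 1 / (1 + 28.840 + 0.91201) = 1/30.752 = 0.03252
[CO2*] = α₀ × DIC = 0.03252 × 2.18 = 0.07089 mmol/kg
pCO2 = [CO2*]/KH = 7.089×10^-5 / 3.467×10^-2 = 2040 μatm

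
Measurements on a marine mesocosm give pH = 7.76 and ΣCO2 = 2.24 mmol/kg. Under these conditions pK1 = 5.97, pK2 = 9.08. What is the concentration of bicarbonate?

α₁ = 1 / (1 + [H⁺]/K1 + K2/[H⁺]) = 1 / (1 + 10^-1.79 + 10^-1.32)
   = 1 / (1 + 0.016218 + 0.047863) = 1/1.0641 = 0.9398
[HCO3⁻] = α₁ × DIC = 0.9398 × 2.24 = 2.11 mmol/kg

[HCO3⁻] = 2.11 mmol/kg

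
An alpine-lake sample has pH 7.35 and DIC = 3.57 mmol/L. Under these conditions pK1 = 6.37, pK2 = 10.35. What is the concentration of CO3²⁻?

α₂ = 1 / (1 + [H⁺]/K2 + [H⁺]²/(K1K2)) = 1 / (1 + 10^+3.00 + 10^+2.02)
   = 1 / (1 + 1000.0 + 104.71) = 1/1105.7 = 0.0009044
[CO3²⁻] = α₂ × DIC = 0.0009044 × 3.57 = 0.00323 mmol/L = 3.23 μmol/L

[CO3²⁻] = 3.23 μmol/L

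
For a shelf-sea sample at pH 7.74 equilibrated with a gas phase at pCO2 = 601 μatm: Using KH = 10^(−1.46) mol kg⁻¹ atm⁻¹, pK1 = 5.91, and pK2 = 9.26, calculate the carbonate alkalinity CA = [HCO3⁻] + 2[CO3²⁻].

CA = 1.49 mmol/kg

[CO2*] = KH · pCO2 = 10^(−1.46) × 601×10^-6 = 2.084×10^-5 mol/kg
α₀ = 1/(1 + K1/[H⁺] + K1K2/[H⁺]²) = 1/(1 + 10^+1.83 + 10^+0.31) = 0.01415
DIC = [CO2*]/α₀ = 2.084×10^-5 / 0.01415 = 1.472 mmol/kg
CA = (α₁ + 2α₂)·DIC = (0.9569 + 2×0.02890) × 1.472 = 1.49 mmol/kg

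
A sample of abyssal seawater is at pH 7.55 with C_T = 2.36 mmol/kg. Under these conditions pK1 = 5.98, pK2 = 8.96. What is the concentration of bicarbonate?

α₁ = 1 / (1 + [H⁺]/K1 + K2/[H⁺]) = 1 / (1 + 10^-1.57 + 10^-1.41)
   = 1 / (1 + 0.026915 + 0.038905) = 1/1.0658 = 0.9382
[HCO3⁻] = α₁ × DIC = 0.9382 × 2.36 = 2.21 mmol/kg

[HCO3⁻] = 2.21 mmol/kg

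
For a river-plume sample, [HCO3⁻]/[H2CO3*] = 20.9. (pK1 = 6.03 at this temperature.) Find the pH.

From K1 = [H⁺][HCO3⁻]/[H2CO3*]:  pH = pK1 + log₁₀([HCO3⁻]/[H2CO3*])
log₁₀(20.9) = +1.320
pH = 6.03 + (+1.320) = 7.35

pH = 7.35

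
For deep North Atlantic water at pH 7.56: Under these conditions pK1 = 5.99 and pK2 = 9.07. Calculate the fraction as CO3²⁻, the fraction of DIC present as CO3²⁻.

α₂ = 0.0292

α₂ = 1 / (1 + [H⁺]/K2 + [H⁺]²/(K1K2)) = 1 / (1 + 10^+1.51 + 10^-0.06)
   = 1 / (1 + 32.359 + 0.87096) = 1/34.230 = 0.02921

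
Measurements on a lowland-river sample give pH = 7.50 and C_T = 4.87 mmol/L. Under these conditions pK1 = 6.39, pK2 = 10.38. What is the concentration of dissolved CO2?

α₀ = 1 / (1 + K1/[H⁺] + K1K2/[H⁺]²) = 1 / (1 + 10^+1.11 + 10^-1.77)
   = 1 / (1 + 12.882 + 0.016982) = 1/13.899 = 0.07195
[CO2*] = α₀ × DIC = 0.07195 × 4.87 = 0.350 mmol/L

[CO2*] = 0.350 mmol/L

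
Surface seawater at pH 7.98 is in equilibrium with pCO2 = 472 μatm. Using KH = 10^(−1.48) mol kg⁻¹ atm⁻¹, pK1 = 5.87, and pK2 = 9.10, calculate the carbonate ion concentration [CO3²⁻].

[CO2*] = KH · pCO2 = 10^(−1.48) × 472×10^-6 = 1.563×10^-5 mol/kg
α₀ = 1/(1 + K1/[H⁺] + K1K2/[H⁺]²) = 1/(1 + 10^+2.11 + 10^+0.99) = 0.007163
DIC = [CO2*]/α₀ = 1.563×10^-5 / 0.007163 = 2.182 mmol/kg
[CO3²⁻] = α₂·DIC; α₂ = 0.07000, so [CO3²⁻] = 0.07000 × 2.182 = 0.153 mmol/kg

[CO3²⁻] = 0.153 mmol/kg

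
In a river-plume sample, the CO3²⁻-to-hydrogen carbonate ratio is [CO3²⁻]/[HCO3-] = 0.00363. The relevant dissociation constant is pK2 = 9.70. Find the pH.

From K2 = [H⁺][CO3²⁻]/[HCO3-]:  pH = pK2 + log₁₀([CO3²⁻]/[HCO3-])
log₁₀(0.00363) = -2.440
pH = 9.70 + (-2.440) = 7.26

pH = 7.26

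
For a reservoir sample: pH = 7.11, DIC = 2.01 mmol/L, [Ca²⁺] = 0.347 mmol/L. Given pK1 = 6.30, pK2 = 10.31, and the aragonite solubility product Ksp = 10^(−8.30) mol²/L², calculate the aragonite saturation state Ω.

α₂ = 1 / (1 + [H⁺]/K2 + [H⁺]²/(K1K2)) = 1 / (1 + 10^+3.20 + 10^+2.39)
   = 1 / (1 + 1584.9 + 245.47) = 1/1831.4 = 0.0005460
[CO3²⁻] = α₂ × DIC = 0.0005460 × 2.01 = 0.001098 mmol/L = 1.098 μmol/L
Ksp = 10^(−8.30) = 5.012×10^-9
Ω = [Ca²⁺][CO3²⁻]/Ksp = (0.347×10^-3)(1.098×10^-6) / 5.012×10^-9 = 0.0760

Ω = 0.0760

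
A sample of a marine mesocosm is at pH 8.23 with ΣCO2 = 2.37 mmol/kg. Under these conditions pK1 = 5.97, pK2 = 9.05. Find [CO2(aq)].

α₀ = 1 / (1 + K1/[H⁺] + K1K2/[H⁺]²) = 1 / (1 + 10^+2.26 + 10^+1.44)
   = 1 / (1 + 181.97 + 27.542) = 1/210.51 = 0.004750
[CO2*] = α₀ × DIC = 0.004750 × 2.37 = 0.0113 mmol/kg = 11.3 μmol/kg

[CO2*] = 11.3 μmol/kg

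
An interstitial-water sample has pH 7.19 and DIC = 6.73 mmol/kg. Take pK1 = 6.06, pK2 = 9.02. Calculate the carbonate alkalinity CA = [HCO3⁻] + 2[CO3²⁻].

CA = [HCO3⁻] + 2[CO3²⁻] = (α₁ + 2α₂)·DIC
At pH 7.19: [H⁺]/K1 = 10^-1.13 = 0.074131, K2/[H⁺] = 10^-1.83 = 0.014791
α₁ = 1/(1 + 0.074131 + 0.014791) = 1/1.0889 = 0.9183; α₂ = α₁·K2/[H⁺] = 0.01358
α₁ + 2α₂ = 0.9455
CA = 0.9455 × 6.73 = 6.36 mmol/kg

CA = 6.36 mmol/kg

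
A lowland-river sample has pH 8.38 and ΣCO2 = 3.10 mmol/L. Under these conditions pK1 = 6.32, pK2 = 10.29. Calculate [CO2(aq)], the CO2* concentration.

α₀ = 1 / (1 + K1/[H⁺] + K1K2/[H⁺]²) = 1 / (1 + 10^+2.06 + 10^+0.15)
   = 1 / (1 + 114.82 + 1.4125) = 1/117.23 = 0.008530
[CO2*] = α₀ × DIC = 0.008530 × 3.10 = 0.0264 mmol/L

[CO2*] = 0.0264 mmol/L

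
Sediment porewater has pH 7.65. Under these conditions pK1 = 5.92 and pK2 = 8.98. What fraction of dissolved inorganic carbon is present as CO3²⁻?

α₂ = 1 / (1 + [H⁺]/K2 + [H⁺]²/(K1K2)) = 1 / (1 + 10^+1.33 + 10^-0.40)
   = 1 / (1 + 21.380 + 0.39811) = 1/22.778 = 0.04390

α₂ = 0.0439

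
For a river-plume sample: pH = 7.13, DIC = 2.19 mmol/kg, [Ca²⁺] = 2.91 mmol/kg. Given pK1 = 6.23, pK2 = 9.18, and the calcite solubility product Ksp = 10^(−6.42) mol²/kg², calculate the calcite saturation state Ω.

α₂ = 1 / (1 + [H⁺]/K2 + [H⁺]²/(K1K2)) = 1 / (1 + 10^+2.05 + 10^+1.15)
   = 1 / (1 + 112.20 + 14.125) = 1/127.33 = 0.007854
[CO3²⁻] = α₂ × DIC = 0.007854 × 2.19 = 0.01720 mmol/kg = 17.20 μmol/kg
Ksp = 10^(−6.42) = 3.802×10^-7
Ω = [Ca²⁺][CO3²⁻]/Ksp = (2.91×10^-3)(1.720×10^-5) / 3.802×10^-7 = 0.132

Ω = 0.132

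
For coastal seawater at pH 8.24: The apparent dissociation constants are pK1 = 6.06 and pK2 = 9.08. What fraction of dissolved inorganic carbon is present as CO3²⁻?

α₂ = 0.126

α₂ = 1 / (1 + [H⁺]/K2 + [H⁺]²/(K1K2)) = 1 / (1 + 10^+0.84 + 10^-1.34)
   = 1 / (1 + 6.9183 + 0.045709) = 1/7.9640 = 0.1256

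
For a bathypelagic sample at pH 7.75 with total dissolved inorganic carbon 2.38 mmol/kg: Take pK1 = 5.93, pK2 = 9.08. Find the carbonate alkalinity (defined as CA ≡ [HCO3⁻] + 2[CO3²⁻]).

CA = 2.45 mmol/kg

CA = [HCO3⁻] + 2[CO3²⁻] = (α₁ + 2α₂)·DIC
At pH 7.75: [H⁺]/K1 = 10^-1.82 = 0.015136, K2/[H⁺] = 10^-1.33 = 0.046774
α₁ = 1/(1 + 0.015136 + 0.046774) = 1/1.0619 = 0.9417; α₂ = α₁·K2/[H⁺] = 0.04405
α₁ + 2α₂ = 1.0298
CA = 1.0298 × 2.38 = 2.45 mmol/kg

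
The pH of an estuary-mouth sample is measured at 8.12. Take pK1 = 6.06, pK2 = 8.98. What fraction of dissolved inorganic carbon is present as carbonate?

α₂ = 1 / (1 + [H⁺]/K2 + [H⁺]²/(K1K2)) = 1 / (1 + 10^+0.86 + 10^-1.20)
   = 1 / (1 + 7.2444 + 0.063096) = 1/8.3075 = 0.1204

α₂ = 0.120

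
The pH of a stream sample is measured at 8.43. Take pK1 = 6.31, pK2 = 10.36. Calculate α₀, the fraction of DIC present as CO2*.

α₀ = 0.00744

α₀ = 1 / (1 + K1/[H⁺] + K1K2/[H⁺]²) = 1 / (1 + 10^+2.12 + 10^+0.19)
   = 1 / (1 + 131.83 + 1.5488) = 1/134.37 = 0.007442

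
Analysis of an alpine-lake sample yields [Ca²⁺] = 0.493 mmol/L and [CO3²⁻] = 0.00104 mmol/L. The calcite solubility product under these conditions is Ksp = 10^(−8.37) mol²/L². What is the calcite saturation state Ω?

Ksp = 10^(−8.37) = 4.266×10^-9
Ω = [Ca²⁺][CO3²⁻]/Ksp = (0.493×10^-3)(0.00104×10^-3) / 4.266×10^-9 = 0.120

Ω = 0.120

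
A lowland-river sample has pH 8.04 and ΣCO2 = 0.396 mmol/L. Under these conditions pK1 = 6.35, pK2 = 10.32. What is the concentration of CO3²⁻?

[CO3²⁻] = 2.03 μmol/L

α₂ = 1 / (1 + [H⁺]/K2 + [H⁺]²/(K1K2)) = 1 / (1 + 10^+2.28 + 10^+0.59)
   = 1 / (1 + 190.55 + 3.8905) = 1/195.44 = 0.005117
[CO3²⁻] = α₂ × DIC = 0.005117 × 0.396 = 0.00203 mmol/L = 2.03 μmol/L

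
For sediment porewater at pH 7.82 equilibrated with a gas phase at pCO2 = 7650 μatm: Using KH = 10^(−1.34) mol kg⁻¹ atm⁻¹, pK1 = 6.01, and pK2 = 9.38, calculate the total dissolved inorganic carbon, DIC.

[CO2*] = KH · pCO2 = 10^(−1.34) × 7650×10^-6 = 3.497×10^-4 mol/kg
α₀ = 1/(1 + K1/[H⁺] + K1K2/[H⁺]²) = 1/(1 + 10^+1.81 + 10^+0.25) = 0.01485
DIC = [CO2*]/α₀ = 3.497×10^-4 / 0.01485 = 23.5 mmol/kg

DIC = 23.5 mmol/kg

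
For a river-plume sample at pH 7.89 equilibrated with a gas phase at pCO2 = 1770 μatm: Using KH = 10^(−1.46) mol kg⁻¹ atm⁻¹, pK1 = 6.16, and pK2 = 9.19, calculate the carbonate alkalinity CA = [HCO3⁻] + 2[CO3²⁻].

CA = 3.63 mmol/kg

[CO2*] = KH · pCO2 = 10^(−1.46) × 1770×10^-6 = 6.137×10^-5 mol/kg
α₀ = 1/(1 + K1/[H⁺] + K1K2/[H⁺]²) = 1/(1 + 10^+1.73 + 10^+0.43) = 0.01742
DIC = [CO2*]/α₀ = 6.137×10^-5 / 0.01742 = 3.522 mmol/kg
CA = (α₁ + 2α₂)·DIC = (0.9357 + 2×0.04690) × 3.522 = 3.63 mmol/kg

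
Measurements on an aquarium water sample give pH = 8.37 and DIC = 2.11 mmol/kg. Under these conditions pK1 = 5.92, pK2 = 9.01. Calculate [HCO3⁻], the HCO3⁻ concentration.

[HCO3⁻] = 1.71 mmol/kg

α₁ = 1 / (1 + [H⁺]/K1 + K2/[H⁺]) = 1 / (1 + 10^-2.45 + 10^-0.64)
   = 1 / (1 + 0.0035481 + 0.22909) = 1/1.2326 = 0.8113
[HCO3⁻] = α₁ × DIC = 0.8113 × 2.11 = 1.71 mmol/kg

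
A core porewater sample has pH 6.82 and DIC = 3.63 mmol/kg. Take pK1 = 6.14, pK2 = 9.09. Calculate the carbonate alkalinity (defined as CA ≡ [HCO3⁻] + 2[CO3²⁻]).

CA = [HCO3⁻] + 2[CO3²⁻] = (α₁ + 2α₂)·DIC
At pH 6.82: [H⁺]/K1 = 10^-0.68 = 0.20893, K2/[H⁺] = 10^-2.27 = 0.0053703
α₁ = 1/(1 + 0.20893 + 0.0053703) = 1/1.2143 = 0.8235; α₂ = α₁·K2/[H⁺] = 0.004423
α₁ + 2α₂ = 0.8324
CA = 0.8324 × 3.63 = 3.02 mmol/kg

CA = 3.02 mmol/kg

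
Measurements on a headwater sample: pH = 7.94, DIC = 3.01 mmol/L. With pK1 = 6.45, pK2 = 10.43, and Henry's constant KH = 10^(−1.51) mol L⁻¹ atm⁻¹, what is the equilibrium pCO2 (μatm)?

α₀ = 1 / (1 + K1/[H⁺] + K1K2/[H⁺]²) = 1 / (1 + 10^+1.49 + 10^-1.00)
   = 1 / (1 + 30.903 + 0.10000) = 1/32.003 = 0.03125
[CO2*] = α₀ × DIC = 0.03125 × 3.01 = 0.09405 mmol/L
pCO2 = [CO2*]/KH = 9.405×10^-5 / 3.090×10^-2 = 3040 μatm

pCO2 = 3040 μatm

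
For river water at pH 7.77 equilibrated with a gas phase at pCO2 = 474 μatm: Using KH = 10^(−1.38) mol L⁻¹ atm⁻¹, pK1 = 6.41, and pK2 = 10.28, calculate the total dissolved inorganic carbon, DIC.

[CO2*] = KH · pCO2 = 10^(−1.38) × 474×10^-6 = 1.976×10^-5 mol/L
α₀ = 1/(1 + K1/[H⁺] + K1K2/[H⁺]²) = 1/(1 + 10^+1.36 + 10^-1.15) = 0.04170
DIC = [CO2*]/α₀ = 1.976×10^-5 / 0.04170 = 0.474 mmol/L

DIC = 0.474 mmol/L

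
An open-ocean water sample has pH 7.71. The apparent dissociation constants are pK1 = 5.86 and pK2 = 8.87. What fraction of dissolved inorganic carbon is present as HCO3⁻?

α₁ = 0.923

α₁ = 1 / (1 + [H⁺]/K1 + K2/[H⁺]) = 1 / (1 + 10^-1.85 + 10^-1.16)
   = 1 / (1 + 0.014125 + 0.069183) = 1/1.0833 = 0.9231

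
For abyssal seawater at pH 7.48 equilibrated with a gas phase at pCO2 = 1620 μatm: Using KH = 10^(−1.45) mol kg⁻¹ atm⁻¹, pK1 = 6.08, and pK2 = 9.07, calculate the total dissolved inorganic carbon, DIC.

DIC = 1.54 mmol/kg

[CO2*] = KH · pCO2 = 10^(−1.45) × 1620×10^-6 = 5.748×10^-5 mol/kg
α₀ = 1/(1 + K1/[H⁺] + K1K2/[H⁺]²) = 1/(1 + 10^+1.40 + 10^-0.19) = 0.03736
DIC = [CO2*]/α₀ = 5.748×10^-5 / 0.03736 = 1.54 mmol/kg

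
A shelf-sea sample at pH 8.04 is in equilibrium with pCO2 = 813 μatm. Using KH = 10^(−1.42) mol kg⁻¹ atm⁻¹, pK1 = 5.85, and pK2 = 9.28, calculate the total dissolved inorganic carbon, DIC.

DIC = 5.09 mmol/kg

[CO2*] = KH · pCO2 = 10^(−1.42) × 813×10^-6 = 3.091×10^-5 mol/kg
α₀ = 1/(1 + K1/[H⁺] + K1K2/[H⁺]²) = 1/(1 + 10^+2.19 + 10^+0.95) = 0.006068
DIC = [CO2*]/α₀ = 3.091×10^-5 / 0.006068 = 5.09 mmol/kg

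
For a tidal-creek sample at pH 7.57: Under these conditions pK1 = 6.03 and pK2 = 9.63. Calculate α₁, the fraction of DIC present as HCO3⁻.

α₁ = 1 / (1 + [H⁺]/K1 + K2/[H⁺]) = 1 / (1 + 10^-1.54 + 10^-2.06)
   = 1 / (1 + 0.028840 + 0.0087096) = 1/1.0375 = 0.9638

α₁ = 0.964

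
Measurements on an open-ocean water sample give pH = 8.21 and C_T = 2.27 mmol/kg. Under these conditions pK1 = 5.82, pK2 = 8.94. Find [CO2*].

α₀ = 1 / (1 + K1/[H⁺] + K1K2/[H⁺]²) = 1 / (1 + 10^+2.39 + 10^+1.66)
   = 1 / (1 + 245.47 + 45.709) = 1/292.18 = 0.003423
[CO2*] = α₀ × DIC = 0.003423 × 2.27 = 0.00777 mmol/kg = 7.77 μmol/kg

[CO2*] = 7.77 μmol/kg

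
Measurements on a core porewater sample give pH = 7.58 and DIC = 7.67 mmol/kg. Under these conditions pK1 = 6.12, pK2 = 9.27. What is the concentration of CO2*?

[CO2*] = 0.252 mmol/kg

α₀ = 1 / (1 + K1/[H⁺] + K1K2/[H⁺]²) = 1 / (1 + 10^+1.46 + 10^-0.23)
   = 1 / (1 + 28.840 + 0.58884) = 1/30.429 = 0.03286
[CO2*] = α₀ × DIC = 0.03286 × 7.67 = 0.252 mmol/kg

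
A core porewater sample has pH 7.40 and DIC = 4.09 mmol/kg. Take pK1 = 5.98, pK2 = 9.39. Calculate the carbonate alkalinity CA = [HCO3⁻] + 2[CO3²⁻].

CA = 3.98 mmol/kg

CA = [HCO3⁻] + 2[CO3²⁻] = (α₁ + 2α₂)·DIC
At pH 7.40: [H⁺]/K1 = 10^-1.42 = 0.038019, K2/[H⁺] = 10^-1.99 = 0.010233
α₁ = 1/(1 + 0.038019 + 0.010233) = 1/1.0483 = 0.9540; α₂ = α₁·K2/[H⁺] = 0.009762
α₁ + 2α₂ = 0.9735
CA = 0.9735 × 4.09 = 3.98 mmol/kg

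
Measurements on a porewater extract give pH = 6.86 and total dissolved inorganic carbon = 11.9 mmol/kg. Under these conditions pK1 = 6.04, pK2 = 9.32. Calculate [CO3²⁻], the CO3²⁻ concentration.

[CO3²⁻] = 0.0357 mmol/kg

α₂ = 1 / (1 + [H⁺]/K2 + [H⁺]²/(K1K2)) = 1 / (1 + 10^+2.46 + 10^+1.64)
   = 1 / (1 + 288.40 + 43.652) = 1/333.05 = 0.003003
[CO3²⁻] = α₂ × DIC = 0.003003 × 11.9 = 0.0357 mmol/kg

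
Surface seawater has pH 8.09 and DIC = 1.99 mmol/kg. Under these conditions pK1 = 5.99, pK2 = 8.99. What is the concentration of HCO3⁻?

α₁ = 1 / (1 + [H⁺]/K1 + K2/[H⁺]) = 1 / (1 + 10^-2.10 + 10^-0.90)
   = 1 / (1 + 0.0079433 + 0.12589) = 1/1.1338 = 0.8820
[HCO3⁻] = α₁ × DIC = 0.8820 × 1.99 = 1.76 mmol/kg

[HCO3⁻] = 1.76 mmol/kg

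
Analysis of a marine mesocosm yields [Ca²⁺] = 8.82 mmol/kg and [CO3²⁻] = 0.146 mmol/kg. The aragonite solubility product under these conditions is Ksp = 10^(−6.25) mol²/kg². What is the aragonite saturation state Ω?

Ω = 2.29

Ksp = 10^(−6.25) = 5.623×10^-7
Ω = [Ca²⁺][CO3²⁻]/Ksp = (8.82×10^-3)(0.146×10^-3) / 5.623×10^-7 = 2.29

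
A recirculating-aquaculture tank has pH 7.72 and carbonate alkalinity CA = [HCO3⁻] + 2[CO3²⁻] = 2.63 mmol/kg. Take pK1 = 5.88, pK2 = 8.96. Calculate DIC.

DIC = 2.53 mmol/kg

CA = [HCO3⁻] + 2[CO3²⁻] = (α₁ + 2α₂)·DIC
At pH 7.72: [H⁺]/K1 = 10^-1.84 = 0.014454, K2/[H⁺] = 10^-1.24 = 0.057544
α₁ = 1/(1 + 0.014454 + 0.057544) = 1/1.0720 = 0.9328; α₂ = α₁·K2/[H⁺] = 0.05368
α₁ + 2α₂ = 1.0402
DIC = CA / (α₁ + 2α₂) = 2.63 / 1.0402 = 2.53 mmol/kg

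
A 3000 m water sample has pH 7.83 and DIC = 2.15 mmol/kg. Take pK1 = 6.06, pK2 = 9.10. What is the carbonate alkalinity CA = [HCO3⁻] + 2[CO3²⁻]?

CA = [HCO3⁻] + 2[CO3²⁻] = (α₁ + 2α₂)·DIC
At pH 7.83: [H⁺]/K1 = 10^-1.77 = 0.016982, K2/[H⁺] = 10^-1.27 = 0.053703
α₁ = 1/(1 + 0.016982 + 0.053703) = 1/1.0707 = 0.9340; α₂ = α₁·K2/[H⁺] = 0.05016
α₁ + 2α₂ = 1.0343
CA = 1.0343 × 2.15 = 2.22 mmol/kg

CA = 2.22 mmol/kg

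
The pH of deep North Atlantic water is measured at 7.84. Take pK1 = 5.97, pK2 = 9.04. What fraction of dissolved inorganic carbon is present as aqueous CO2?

α₀ = 0.0125

α₀ = 1 / (1 + K1/[H⁺] + K1K2/[H⁺]²) = 1 / (1 + 10^+1.87 + 10^+0.67)
   = 1 / (1 + 74.131 + 4.6774) = 1/79.808 = 0.01253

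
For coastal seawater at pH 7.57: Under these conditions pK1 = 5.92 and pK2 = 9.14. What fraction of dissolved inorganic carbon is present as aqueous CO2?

α₀ = 1 / (1 + K1/[H⁺] + K1K2/[H⁺]²) = 1 / (1 + 10^+1.65 + 10^+0.08)
   = 1 / (1 + 44.668 + 1.2023) = 1/46.871 = 0.02134

α₀ = 0.0213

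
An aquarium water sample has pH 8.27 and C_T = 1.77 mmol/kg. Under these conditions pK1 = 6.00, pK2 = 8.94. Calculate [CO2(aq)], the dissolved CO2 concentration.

[CO2*] = 7.80 μmol/kg

α₀ = 1 / (1 + K1/[H⁺] + K1K2/[H⁺]²) = 1 / (1 + 10^+2.27 + 10^+1.60)
   = 1 / (1 + 186.21 + 39.811) = 1/227.02 = 0.004405
[CO2*] = α₀ × DIC = 0.004405 × 1.77 = 0.00780 mmol/kg = 7.80 μmol/kg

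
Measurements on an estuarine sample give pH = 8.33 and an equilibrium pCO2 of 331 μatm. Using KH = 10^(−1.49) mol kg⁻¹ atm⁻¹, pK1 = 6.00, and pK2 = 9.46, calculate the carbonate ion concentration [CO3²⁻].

[CO2*] = KH · pCO2 = 10^(−1.49) × 331×10^-6 = 1.071×10^-5 mol/kg
α₀ = 1/(1 + K1/[H⁺] + K1K2/[H⁺]²) = 1/(1 + 10^+2.33 + 10^+1.20) = 0.004336
DIC = [CO2*]/α₀ = 1.071×10^-5 / 0.004336 = 2.470 mmol/kg
[CO3²⁻] = α₂·DIC; α₂ = 0.06872, so [CO3²⁻] = 0.06872 × 2.470 = 0.170 mmol/kg

[CO3²⁻] = 0.170 mmol/kg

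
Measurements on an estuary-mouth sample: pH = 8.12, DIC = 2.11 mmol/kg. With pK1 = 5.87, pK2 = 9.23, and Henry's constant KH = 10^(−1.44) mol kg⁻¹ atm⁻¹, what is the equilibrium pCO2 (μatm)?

α₀ = 1 / (1 + K1/[H⁺] + K1K2/[H⁺]²) = 1 / (1 + 10^+2.25 + 10^+1.14)
   = 1 / (1 + 177.83 + 13.804) = 1/192.63 = 0.005191
[CO2*] = α₀ × DIC = 0.005191 × 2.11 = 0.01095 mmol/kg = 10.95 μmol/kg
pCO2 = [CO2*]/KH = 1.095×10^-5 / 3.631×10^-2 = 302 μatm

pCO2 = 302 μatm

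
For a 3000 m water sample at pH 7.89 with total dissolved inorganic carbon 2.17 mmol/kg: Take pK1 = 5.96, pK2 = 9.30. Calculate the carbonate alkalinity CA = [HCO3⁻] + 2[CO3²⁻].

CA = 2.23 mmol/kg

CA = [HCO3⁻] + 2[CO3²⁻] = (α₁ + 2α₂)·DIC
At pH 7.89: [H⁺]/K1 = 10^-1.93 = 0.011749, K2/[H⁺] = 10^-1.41 = 0.038905
α₁ = 1/(1 + 0.011749 + 0.038905) = 1/1.0507 = 0.9518; α₂ = α₁·K2/[H⁺] = 0.03703
α₁ + 2α₂ = 1.0258
CA = 1.0258 × 2.17 = 2.23 mmol/kg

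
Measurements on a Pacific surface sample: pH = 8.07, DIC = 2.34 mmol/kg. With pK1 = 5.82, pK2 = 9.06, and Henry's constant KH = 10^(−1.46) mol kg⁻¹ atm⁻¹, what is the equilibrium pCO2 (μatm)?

α₀ = 1 / (1 + K1/[H⁺] + K1K2/[H⁺]²) = 1 / (1 + 10^+2.25 + 10^+1.26)
   = 1 / (1 + 177.83 + 18.197) = 1/197.02 = 0.005075
[CO2*] = α₀ × DIC = 0.005075 × 2.34 = 0.01188 mmol/kg = 11.88 μmol/kg
pCO2 = [CO2*]/KH = 1.188×10^-5 / 3.467×10^-2 = 343 μatm

pCO2 = 343 μatm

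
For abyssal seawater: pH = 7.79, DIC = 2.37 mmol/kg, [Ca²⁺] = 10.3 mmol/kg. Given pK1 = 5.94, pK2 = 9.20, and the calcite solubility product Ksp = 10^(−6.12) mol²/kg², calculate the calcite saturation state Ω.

α₂ = 1 / (1 + [H⁺]/K2 + [H⁺]²/(K1K2)) = 1 / (1 + 10^+1.41 + 10^-0.44)
   = 1 / (1 + 25.704 + 0.36308) = 1/27.067 = 0.03695
[CO3²⁻] = α₂ × DIC = 0.03695 × 2.37 = 0.08756 mmol/kg
Ksp = 10^(−6.12) = 7.586×10^-7
Ω = [Ca²⁺][CO3²⁻]/Ksp = (10.3×10^-3)(8.756×10^-5) / 7.586×10^-7 = 1.19

Ω = 1.19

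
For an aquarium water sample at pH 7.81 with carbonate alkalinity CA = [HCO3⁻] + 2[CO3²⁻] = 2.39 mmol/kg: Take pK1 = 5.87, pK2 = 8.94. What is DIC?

CA = [HCO3⁻] + 2[CO3²⁻] = (α₁ + 2α₂)·DIC
At pH 7.81: [H⁺]/K1 = 10^-1.94 = 0.011482, K2/[H⁺] = 10^-1.13 = 0.074131
α₁ = 1/(1 + 0.011482 + 0.074131) = 1/1.0856 = 0.9211; α₂ = α₁·K2/[H⁺] = 0.06828
α₁ + 2α₂ = 1.0577
DIC = CA / (α₁ + 2α₂) = 2.39 / 1.0577 = 2.26 mmol/kg

DIC = 2.26 mmol/kg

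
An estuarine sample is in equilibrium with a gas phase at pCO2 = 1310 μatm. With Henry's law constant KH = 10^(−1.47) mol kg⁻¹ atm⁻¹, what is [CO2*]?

KH = 10^(−1.47) = 3.388×10^-2 mol kg⁻¹ atm⁻¹
[CO2*] = KH · pCO2 = 3.388×10^-2 × 1310×10^-6 atm = 4.44×10^-5 mol/kg

[CO2*] = 44.4 μmol/kg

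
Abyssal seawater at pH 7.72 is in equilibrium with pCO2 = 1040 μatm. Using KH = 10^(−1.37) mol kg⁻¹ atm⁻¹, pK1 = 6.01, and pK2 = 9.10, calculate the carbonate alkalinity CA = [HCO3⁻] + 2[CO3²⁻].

CA = 2.46 mmol/kg

[CO2*] = KH · pCO2 = 10^(−1.37) × 1040×10^-6 = 4.436×10^-5 mol/kg
α₀ = 1/(1 + K1/[H⁺] + K1K2/[H⁺]²) = 1/(1 + 10^+1.71 + 10^+0.33) = 0.01837
DIC = [CO2*]/α₀ = 4.436×10^-5 / 0.01837 = 2.414 mmol/kg
CA = (α₁ + 2α₂)·DIC = (0.9423 + 2×0.03928) × 2.414 = 2.46 mmol/kg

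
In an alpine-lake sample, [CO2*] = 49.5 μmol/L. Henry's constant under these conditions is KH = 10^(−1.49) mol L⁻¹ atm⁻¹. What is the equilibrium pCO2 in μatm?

KH = 10^(−1.49) = 3.236×10^-2 mol L⁻¹ atm⁻¹
pCO2 = [CO2*]/KH = 49.5×10^-6 / 3.236×10^-2 = 1.53×10^-3 atm = 1530 μatm

pCO2 = 1530 μatm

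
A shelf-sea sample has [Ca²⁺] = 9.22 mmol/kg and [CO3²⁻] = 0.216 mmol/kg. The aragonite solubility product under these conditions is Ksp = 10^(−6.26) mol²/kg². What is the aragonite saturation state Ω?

Ksp = 10^(−6.26) = 5.495×10^-7
Ω = [Ca²⁺][CO3²⁻]/Ksp = (9.22×10^-3)(0.216×10^-3) / 5.495×10^-7 = 3.62

Ω = 3.62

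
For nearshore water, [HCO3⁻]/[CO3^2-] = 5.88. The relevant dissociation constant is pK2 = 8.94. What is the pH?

pH = 8.17

From K2 = [H⁺][CO3^2-]/[HCO3⁻]:  pH = pK2 − log₁₀([HCO3⁻]/[CO3^2-])
log₁₀(5.88) = +0.769
pH = 8.94 − (+0.769) = 8.17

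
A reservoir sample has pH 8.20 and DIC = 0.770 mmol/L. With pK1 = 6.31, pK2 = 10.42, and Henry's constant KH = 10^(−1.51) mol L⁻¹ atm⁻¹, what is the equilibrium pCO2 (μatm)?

pCO2 = 315 μatm

α₀ = 1 / (1 + K1/[H⁺] + K1K2/[H⁺]²) = 1 / (1 + 10^+1.89 + 10^-0.33)
   = 1 / (1 + 77.625 + 0.46774) = 1/79.092 = 0.01264
[CO2*] = α₀ × DIC = 0.01264 × 0.770 = 0.009735 mmol/L = 9.735 μmol/L
pCO2 = [CO2*]/KH = 9.735×10^-6 / 3.090×10^-2 = 315 μatm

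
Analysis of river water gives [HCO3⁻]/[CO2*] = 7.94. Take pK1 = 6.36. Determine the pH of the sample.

pH = 7.26

From K1 = [H⁺][HCO3⁻]/[CO2*]:  pH = pK1 + log₁₀([HCO3⁻]/[CO2*])
log₁₀(7.94) = +0.900
pH = 6.36 + (+0.900) = 7.26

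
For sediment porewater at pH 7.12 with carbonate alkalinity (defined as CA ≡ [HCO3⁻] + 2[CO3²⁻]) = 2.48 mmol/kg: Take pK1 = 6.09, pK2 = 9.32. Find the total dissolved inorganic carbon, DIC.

CA = [HCO3⁻] + 2[CO3²⁻] = (α₁ + 2α₂)·DIC
At pH 7.12: [H⁺]/K1 = 10^-1.03 = 0.093325, K2/[H⁺] = 10^-2.20 = 0.0063096
α₁ = 1/(1 + 0.093325 + 0.0063096) = 1/1.0996 = 0.9094; α₂ = α₁·K2/[H⁺] = 0.005738
α₁ + 2α₂ = 0.9209
DIC = CA / (α₁ + 2α₂) = 2.48 / 0.9209 = 2.69 mmol/kg

DIC = 2.69 mmol/kg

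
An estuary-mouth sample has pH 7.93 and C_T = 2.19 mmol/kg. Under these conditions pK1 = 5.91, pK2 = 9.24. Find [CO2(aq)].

[CO2*] = 19.8 μmol/kg

α₀ = 1 / (1 + K1/[H⁺] + K1K2/[H⁺]²) = 1 / (1 + 10^+2.02 + 10^+0.71)
   = 1 / (1 + 104.71 + 5.1286) = 1/110.84 = 0.009022
[CO2*] = α₀ × DIC = 0.009022 × 2.19 = 0.0198 mmol/kg = 19.8 μmol/kg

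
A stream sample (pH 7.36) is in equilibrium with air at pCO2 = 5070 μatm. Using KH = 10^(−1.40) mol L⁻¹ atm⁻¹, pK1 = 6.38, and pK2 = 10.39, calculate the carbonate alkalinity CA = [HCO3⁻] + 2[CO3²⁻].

CA = 1.93 mmol/L

[CO2*] = KH · pCO2 = 10^(−1.40) × 5070×10^-6 = 2.018×10^-4 mol/L
α₀ = 1/(1 + K1/[H⁺] + K1K2/[H⁺]²) = 1/(1 + 10^+0.98 + 10^-2.05) = 0.09471
DIC = [CO2*]/α₀ = 2.018×10^-4 / 0.09471 = 2.131 mmol/L
CA = (α₁ + 2α₂)·DIC = (0.9044 + 2×0.0008441) × 2.131 = 1.93 mmol/L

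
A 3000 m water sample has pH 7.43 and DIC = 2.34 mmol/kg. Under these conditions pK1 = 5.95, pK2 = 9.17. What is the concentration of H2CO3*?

α₀ = 1 / (1 + K1/[H⁺] + K1K2/[H⁺]²) = 1 / (1 + 10^+1.48 + 10^-0.26)
   = 1 / (1 + 30.200 + 0.54954) = 1/31.749 = 0.03150
[CO2*] = α₀ × DIC = 0.03150 × 2.34 = 0.0737 mmol/kg

[CO2*] = 0.0737 mmol/kg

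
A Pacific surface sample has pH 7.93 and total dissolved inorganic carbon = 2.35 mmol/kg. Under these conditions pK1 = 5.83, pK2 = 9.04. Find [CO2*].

[CO2*] = 17.2 μmol/kg

α₀ = 1 / (1 + K1/[H⁺] + K1K2/[H⁺]²) = 1 / (1 + 10^+2.10 + 10^+0.99)
   = 1 / (1 + 125.89 + 9.7724) = 1/136.66 = 0.007317
[CO2*] = α₀ × DIC = 0.007317 × 2.35 = 0.0172 mmol/kg = 17.2 μmol/kg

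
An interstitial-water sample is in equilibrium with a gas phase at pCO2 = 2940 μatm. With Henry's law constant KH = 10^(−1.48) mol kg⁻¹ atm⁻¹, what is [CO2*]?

KH = 10^(−1.48) = 3.311×10^-2 mol kg⁻¹ atm⁻¹
[CO2*] = KH · pCO2 = 3.311×10^-2 × 2940×10^-6 atm = 9.74×10^-5 mol/kg

[CO2*] = 97.4 μmol/kg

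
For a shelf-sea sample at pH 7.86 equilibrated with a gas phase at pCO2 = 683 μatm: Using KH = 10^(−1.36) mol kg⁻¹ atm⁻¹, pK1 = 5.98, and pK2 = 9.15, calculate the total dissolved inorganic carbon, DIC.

DIC = 2.41 mmol/kg

[CO2*] = KH · pCO2 = 10^(−1.36) × 683×10^-6 = 2.981×10^-5 mol/kg
α₀ = 1/(1 + K1/[H⁺] + K1K2/[H⁺]²) = 1/(1 + 10^+1.88 + 10^+0.59) = 0.01238
DIC = [CO2*]/α₀ = 2.981×10^-5 / 0.01238 = 2.41 mmol/kg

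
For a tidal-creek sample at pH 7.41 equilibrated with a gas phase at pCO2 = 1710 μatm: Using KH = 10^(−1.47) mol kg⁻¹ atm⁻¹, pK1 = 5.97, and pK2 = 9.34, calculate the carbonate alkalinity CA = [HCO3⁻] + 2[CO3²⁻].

[CO2*] = KH · pCO2 = 10^(−1.47) × 1710×10^-6 = 5.794×10^-5 mol/kg
α₀ = 1/(1 + K1/[H⁺] + K1K2/[H⁺]²) = 1/(1 + 10^+1.44 + 10^-0.49) = 0.03464
DIC = [CO2*]/α₀ = 5.794×10^-5 / 0.03464 = 1.673 mmol/kg
CA = (α₁ + 2α₂)·DIC = (0.9541 + 2×0.01121) × 1.673 = 1.63 mmol/kg

CA = 1.63 mmol/kg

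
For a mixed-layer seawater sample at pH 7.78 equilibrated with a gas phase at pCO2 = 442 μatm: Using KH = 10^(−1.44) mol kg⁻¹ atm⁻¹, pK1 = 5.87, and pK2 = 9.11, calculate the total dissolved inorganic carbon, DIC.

DIC = 1.38 mmol/kg

[CO2*] = KH · pCO2 = 10^(−1.44) × 442×10^-6 = 1.605×10^-5 mol/kg
α₀ = 1/(1 + K1/[H⁺] + K1K2/[H⁺]²) = 1/(1 + 10^+1.91 + 10^+0.58) = 0.01162
DIC = [CO2*]/α₀ = 1.605×10^-5 / 0.01162 = 1.38 mmol/kg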